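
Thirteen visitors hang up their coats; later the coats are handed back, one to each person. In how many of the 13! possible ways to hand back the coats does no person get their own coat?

2290792932

!13 = 13! · Σ_{k=0}^{13} (-1)^k/k!
= 13! - 13!/1! + 13!/2! - 13!/3! + 13!/4! - 13!/5! + 13!/6! - 13!/7! + 13!/8! - 13!/9! + 13!/10! - 13!/11! + 13!/12! - 13!/13!
= 6227020800 - 6227020800 + 3113510400 - 1037836800 + 259459200 - 51891840 + 8648640 - 1235520 + 154440 - 17160 + 1716 - 156 + 13 - 1
= 2290792932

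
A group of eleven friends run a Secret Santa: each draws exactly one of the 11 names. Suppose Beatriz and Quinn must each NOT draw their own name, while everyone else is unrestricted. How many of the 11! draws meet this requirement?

33022080

Let A_j be the event that the j-th constrained one is fixed. By inclusion-exclusion over the 2 events:
Σ_{j=0}^{2} (-1)^j C(2,j)(11-j)!
= C(2,0)·11! - C(2,1)·10! + C(2,2)·9!
= 39916800 - 7257600 + 362880
= 33022080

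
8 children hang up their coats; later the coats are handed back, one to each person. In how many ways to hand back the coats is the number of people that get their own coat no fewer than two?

10655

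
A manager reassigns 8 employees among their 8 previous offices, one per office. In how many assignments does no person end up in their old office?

The number of derangements of 8 is !8 = Σ_{k=0}^{8} (-1)^k·8!/k!
= 8! - 8!/1! + 8!/2! - 8!/3! + 8!/4! - 8!/5! + 8!/6! - 8!/7! + 8!/8!
= 40320 - 40320 + 20160 - 6720 + 1680 - 336 + 56 - 8 + 1
= 14833

14833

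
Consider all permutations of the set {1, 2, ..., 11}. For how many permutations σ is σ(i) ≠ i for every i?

14684570

!11 = 11! · Σ_{k=0}^{11} (-1)^k/k!
= 11! - 11!/1! + 11!/2! - 11!/3! + 11!/4! - 11!/5! + 11!/6! - 11!/7! + 11!/8! - 11!/9! + 11!/10! - 11!/11!
= 39916800 - 39916800 + 19958400 - 6652800 + 1663200 - 332640 + 55440 - 7920 + 990 - 110 + 11 - 1
= 14684570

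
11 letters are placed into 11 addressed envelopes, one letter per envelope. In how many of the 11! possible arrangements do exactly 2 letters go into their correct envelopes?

7342280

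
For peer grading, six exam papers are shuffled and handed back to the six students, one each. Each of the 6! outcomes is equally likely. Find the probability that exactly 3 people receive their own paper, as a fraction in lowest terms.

Favorable outcomes: C(6,3)·!3 = 20·2 = 40.
Total outcomes: 6! = 720.
Probability = 40/720 = 1/18.

1/18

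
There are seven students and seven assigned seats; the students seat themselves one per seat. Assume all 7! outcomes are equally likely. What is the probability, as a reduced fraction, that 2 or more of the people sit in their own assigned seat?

1331/5040

Favorable outcomes: Σ_{i≥2} C(7,i)·!(7-i) = 21·44 + 35·9 + 35·2 + 21·1 + 7·0 + 1·1 = 1331.
Total outcomes: 7! = 5040.
Probability = 1331/5040 = 1331/5040.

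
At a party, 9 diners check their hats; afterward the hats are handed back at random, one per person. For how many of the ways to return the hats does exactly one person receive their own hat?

Choose which one of the 9 is fixed: C(9,1) = 9.
The remaining 8 must be deranged: !8 = 14833.
Total: 9 × 14833 = 133497.

133497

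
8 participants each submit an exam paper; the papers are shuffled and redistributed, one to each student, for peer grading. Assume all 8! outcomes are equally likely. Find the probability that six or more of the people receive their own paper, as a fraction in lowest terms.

Favorable outcomes: Σ_{i≥6} C(8,i)·!(8-i) = 28·1 + 8·0 + 1·1 = 29.
Total outcomes: 8! = 40320.
Probability = 29/40320 = 29/40320.

29/40320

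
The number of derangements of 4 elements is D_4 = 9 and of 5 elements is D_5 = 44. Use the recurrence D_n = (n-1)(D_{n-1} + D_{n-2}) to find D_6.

D_6 = (6-1)·(D_5 + D_4) = 5·(44 + 9) = 5·53 = 265.

265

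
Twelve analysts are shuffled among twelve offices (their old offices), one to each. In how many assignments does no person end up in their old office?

!12 = 12! · Σ_{k=0}^{12} (-1)^k/k!
= 12! - 12!/1! + 12!/2! - 12!/3! + 12!/4! - 12!/5! + 12!/6! - 12!/7! + 12!/8! - 12!/9! + 12!/10! - 12!/11! + 12!/12!
= 479001600 - 479001600 + 239500800 - 79833600 + 19958400 - 3991680 + 665280 - 95040 + 11880 - 1320 + 132 - 12 + 1
= 176214841

176214841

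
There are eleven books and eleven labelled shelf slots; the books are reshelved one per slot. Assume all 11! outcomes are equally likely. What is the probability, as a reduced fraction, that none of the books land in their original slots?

1468457/3991680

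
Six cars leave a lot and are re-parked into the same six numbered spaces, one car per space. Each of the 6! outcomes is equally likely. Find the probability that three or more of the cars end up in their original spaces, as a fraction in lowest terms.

Favorable outcomes: Σ_{i≥3} C(6,i)·!(6-i) = 20·2 + 15·1 + 6·0 + 1·1 = 56.
Total outcomes: 6! = 720.
Probability = 56/720 = 7/90.

7/90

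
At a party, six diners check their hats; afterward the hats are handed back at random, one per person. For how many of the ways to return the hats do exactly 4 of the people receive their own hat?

15

Pick the 4 fixed positions: C(6,4) = 15 ways.
The other 2 form a derangement: !2 = 1.
Total: 15 × 1 = 15.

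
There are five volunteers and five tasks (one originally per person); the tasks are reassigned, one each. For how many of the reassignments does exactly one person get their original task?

45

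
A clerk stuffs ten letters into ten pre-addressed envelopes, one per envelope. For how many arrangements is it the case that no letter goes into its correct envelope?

The number of derangements of 10 is !10 = Σ_{k=0}^{10} (-1)^k·10!/k!
= 10! - 10!/1! + 10!/2! - 10!/3! + 10!/4! - 10!/5! + 10!/6! - 10!/7! + 10!/8! - 10!/9! + 10!/10!
= 3628800 - 3628800 + 1814400 - 604800 + 151200 - 30240 + 5040 - 720 + 90 - 10 + 1
= 1334961

1334961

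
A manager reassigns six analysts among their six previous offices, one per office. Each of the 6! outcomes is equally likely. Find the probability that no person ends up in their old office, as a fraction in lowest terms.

53/144

Favorable outcomes: !6 = 265.
Total outcomes: 6! = 720.
Probability = 265/720 = 53/144.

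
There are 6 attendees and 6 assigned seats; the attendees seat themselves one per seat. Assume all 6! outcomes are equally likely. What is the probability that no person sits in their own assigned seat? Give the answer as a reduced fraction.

Favorable outcomes: !6 = 265.
Total outcomes: 6! = 720.
Probability = 265/720 = 53/144.

53/144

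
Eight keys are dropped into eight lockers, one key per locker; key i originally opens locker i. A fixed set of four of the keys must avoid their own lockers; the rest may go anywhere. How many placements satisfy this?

Inclusion-exclusion on the 4 forbidden self-matches:
Σ_{j=0}^{4} (-1)^j C(4,j)(8-j)!
= C(4,0)·8! - C(4,1)·7! + C(4,2)·6! - C(4,3)·5! + C(4,4)·4!
= 40320 - 20160 + 4320 - 480 + 24
= 24024

24024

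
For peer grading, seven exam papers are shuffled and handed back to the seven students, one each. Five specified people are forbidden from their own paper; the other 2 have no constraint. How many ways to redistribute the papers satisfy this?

2428

Inclusion-exclusion on the 5 forbidden self-matches:
Σ_{j=0}^{5} (-1)^j C(5,j)(7-j)!
= C(5,0)·7! - C(5,1)·6! + C(5,2)·5! - C(5,3)·4! + C(5,4)·3! - C(5,5)·2!
= 5040 - 3600 + 1200 - 240 + 30 - 2
= 2428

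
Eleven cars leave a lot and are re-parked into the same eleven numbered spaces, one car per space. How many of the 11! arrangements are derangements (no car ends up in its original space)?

14684570

Recurrence: !11 = 11·!10 + (-1)^11.
!11 = 11·1334961 - 1 = 14684570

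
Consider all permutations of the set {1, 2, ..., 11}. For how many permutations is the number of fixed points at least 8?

386

# with exactly i fixed is C(11,i)·!(11-i); sum over i=8..11:
  i=8: C(11,8)·!3 = 165·2 = 330
  i=9: C(11,9)·!2 = 55·1 = 55
  i=10: C(11,10)·!1 = 11·0 = 0
  i=11: C(11,11)·!0 = 1·1 = 1
Total = 386.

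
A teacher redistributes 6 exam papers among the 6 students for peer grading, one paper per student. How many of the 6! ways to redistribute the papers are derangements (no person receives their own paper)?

265

The subfactorial !6 = [6!/e] (nearest integer).
6! = 720, and 720/e ≈ 264.87, so !6 = 265.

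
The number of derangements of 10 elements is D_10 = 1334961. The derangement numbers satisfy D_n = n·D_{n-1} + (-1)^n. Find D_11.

D_11 = 11·1334961 - 1 = 14684570.

14684570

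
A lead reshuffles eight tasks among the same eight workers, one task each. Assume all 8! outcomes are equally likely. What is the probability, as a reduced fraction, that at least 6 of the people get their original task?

29/40320

Favorable outcomes: Σ_{i≥6} C(8,i)·!(8-i) = 28·1 + 8·0 + 1·1 = 29.
Total outcomes: 8! = 40320.
Probability = 29/40320 = 29/40320.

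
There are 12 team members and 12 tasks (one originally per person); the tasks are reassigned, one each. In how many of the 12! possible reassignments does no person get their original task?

By inclusion-exclusion, !12 = Σ (-1)^k · 12!/k! for k=0..12
= 12! - 12!/1! + 12!/2! - 12!/3! + 12!/4! - 12!/5! + 12!/6! - 12!/7! + 12!/8! - 12!/9! + 12!/10! - 12!/11! + 12!/12!
= 479001600 - 479001600 + 239500800 - 79833600 + 19958400 - 3991680 + 665280 - 95040 + 11880 - 1320 + 132 - 12 + 1
= 176214841

176214841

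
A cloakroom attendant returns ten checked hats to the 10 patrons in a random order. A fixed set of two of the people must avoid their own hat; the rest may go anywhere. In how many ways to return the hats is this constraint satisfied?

2943360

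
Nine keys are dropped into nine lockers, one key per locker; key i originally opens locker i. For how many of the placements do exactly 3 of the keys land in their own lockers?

Pick the 3 fixed positions: C(9,3) = 84 ways.
The other 6 form a derangement: !6 = 265.
Total: 84 × 265 = 22260.

22260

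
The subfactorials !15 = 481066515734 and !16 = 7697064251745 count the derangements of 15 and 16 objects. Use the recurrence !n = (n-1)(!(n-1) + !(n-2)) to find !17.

!17 = (17-1)·(!16 + !15) = 16·(7697064251745 + 481066515734) = 16·8178130767479 = 130850092279664.

130850092279664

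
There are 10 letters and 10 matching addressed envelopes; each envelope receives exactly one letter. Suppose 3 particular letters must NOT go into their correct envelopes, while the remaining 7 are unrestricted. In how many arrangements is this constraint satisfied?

2656080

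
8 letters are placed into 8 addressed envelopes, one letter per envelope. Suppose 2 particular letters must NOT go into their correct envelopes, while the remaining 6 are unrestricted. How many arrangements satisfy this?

Inclusion-exclusion on the 2 forbidden self-matches:
Σ_{j=0}^{2} (-1)^j C(2,j)(8-j)!
= C(2,0)·8! - C(2,1)·7! + C(2,2)·6!
= 40320 - 10080 + 720
= 30960

30960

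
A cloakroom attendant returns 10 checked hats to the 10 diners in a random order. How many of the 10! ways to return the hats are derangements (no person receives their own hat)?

Recurrence: !10 = 10·!9 + (-1)^10.
!10 = 10·133496 + 1 = 1334961

1334961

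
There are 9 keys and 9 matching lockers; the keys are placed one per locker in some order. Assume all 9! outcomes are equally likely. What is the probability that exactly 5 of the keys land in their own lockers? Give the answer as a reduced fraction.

1/320

Favorable outcomes: C(9,5)·!4 = 126·9 = 1134.
Total outcomes: 9! = 362880.
Probability = 1134/362880 = 1/320.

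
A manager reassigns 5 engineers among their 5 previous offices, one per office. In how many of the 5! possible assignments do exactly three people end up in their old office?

10

Choose which 3 of the 5 are fixed: C(5,3) = 10.
The other 2 form a derangement: !2 = 1.
Total: 10 × 1 = 10.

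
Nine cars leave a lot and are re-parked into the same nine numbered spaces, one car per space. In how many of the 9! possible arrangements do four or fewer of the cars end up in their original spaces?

361541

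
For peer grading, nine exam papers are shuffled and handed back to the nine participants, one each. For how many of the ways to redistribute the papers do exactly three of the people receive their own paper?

22260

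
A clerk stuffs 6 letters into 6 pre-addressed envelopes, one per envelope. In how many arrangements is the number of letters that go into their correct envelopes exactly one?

264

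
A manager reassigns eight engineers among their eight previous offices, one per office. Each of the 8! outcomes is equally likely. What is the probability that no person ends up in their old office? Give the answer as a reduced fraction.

2119/5760

Favorable outcomes: !8 = 14833.
Total outcomes: 8! = 40320.
Probability = 14833/40320 = 2119/5760.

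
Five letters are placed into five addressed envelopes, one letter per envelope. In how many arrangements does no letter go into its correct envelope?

Recurrence: !5 = 4·(!4 + !3).
!5 = 4·(9 + 2) = 4·11 = 44

44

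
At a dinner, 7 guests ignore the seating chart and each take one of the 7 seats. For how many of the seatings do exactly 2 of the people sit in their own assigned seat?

Pick the 2 fixed positions: C(7,2) = 21 ways.
The other 5 form a derangement: !5 = 44.
Total: 21 × 44 = 924.

924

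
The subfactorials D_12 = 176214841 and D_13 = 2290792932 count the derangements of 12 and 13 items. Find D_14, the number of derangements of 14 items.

32071101049

D_14 = (14-1)·(D_13 + D_12) = 13·(2290792932 + 176214841) = 13·2467007773 = 32071101049.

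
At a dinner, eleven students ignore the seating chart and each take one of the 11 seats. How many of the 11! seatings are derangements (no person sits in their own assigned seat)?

By inclusion-exclusion, !11 = Σ (-1)^k · 11!/k! for k=0..11
= 11! - 11!/1! + 11!/2! - 11!/3! + 11!/4! - 11!/5! + 11!/6! - 11!/7! + 11!/8! - 11!/9! + 11!/10! - 11!/11!
= 39916800 - 39916800 + 19958400 - 6652800 + 1663200 - 332640 + 55440 - 7920 + 990 - 110 + 11 - 1
= 14684570

14684570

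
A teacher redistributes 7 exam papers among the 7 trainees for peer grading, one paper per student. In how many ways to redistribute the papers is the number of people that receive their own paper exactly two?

Choose which 2 of the 7 are fixed: C(7,2) = 21.
The other 5 form a derangement: !5 = 44.
Total: 21 × 44 = 924.

924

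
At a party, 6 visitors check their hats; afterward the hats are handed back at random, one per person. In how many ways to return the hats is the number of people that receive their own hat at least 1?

Sum C(6,i)·!(6-i) for i = 1..6:
  i=1: C(6,1)·!5 = 6·44 = 264
  i=2: C(6,2)·!4 = 15·9 = 135
  i=3: C(6,3)·!3 = 20·2 = 40
  i=4: C(6,4)·!2 = 15·1 = 15
  i=5: C(6,5)·!1 = 6·0 = 0
  i=6: C(6,6)·!0 = 1·1 = 1
Total = 455.

455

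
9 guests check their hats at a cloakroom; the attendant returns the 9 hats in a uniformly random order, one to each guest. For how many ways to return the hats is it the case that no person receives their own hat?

133496

!9 is the nearest integer to 9!/e.
9! = 362880, and 362880/e ≈ 133496.09, so !9 = 133496.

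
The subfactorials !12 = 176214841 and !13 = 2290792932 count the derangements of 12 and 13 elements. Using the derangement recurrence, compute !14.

32071101049

!14 = (14-1)·(!13 + !12) = 13·(2290792932 + 176214841) = 13·2467007773 = 32071101049.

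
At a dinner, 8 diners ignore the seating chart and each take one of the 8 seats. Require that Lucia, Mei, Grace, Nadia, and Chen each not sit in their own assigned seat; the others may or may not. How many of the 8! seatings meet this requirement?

21234

Let A_j be the event that the j-th constrained one is fixed. By inclusion-exclusion over the 5 events:
Σ_{j=0}^{5} (-1)^j C(5,j)(8-j)!
= C(5,0)·8! - C(5,1)·7! + C(5,2)·6! - C(5,3)·5! + C(5,4)·4! - C(5,5)·3!
= 40320 - 25200 + 7200 - 1200 + 120 - 6
= 21234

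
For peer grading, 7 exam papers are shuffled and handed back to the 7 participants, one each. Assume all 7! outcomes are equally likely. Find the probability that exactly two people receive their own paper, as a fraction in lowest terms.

11/60

Favorable outcomes: C(7,2)·!5 = 21·44 = 924.
Total outcomes: 7! = 5040.
Probability = 924/5040 = 11/60.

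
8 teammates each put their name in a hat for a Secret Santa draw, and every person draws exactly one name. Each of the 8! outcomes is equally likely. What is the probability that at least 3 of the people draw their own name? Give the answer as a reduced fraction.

Favorable outcomes: Σ_{i≥3} C(8,i)·!(8-i) = 56·44 + 70·9 + 56·2 + 28·1 + 8·0 + 1·1 = 3235.
Total outcomes: 8! = 40320.
Probability = 3235/40320 = 647/8064.

647/8064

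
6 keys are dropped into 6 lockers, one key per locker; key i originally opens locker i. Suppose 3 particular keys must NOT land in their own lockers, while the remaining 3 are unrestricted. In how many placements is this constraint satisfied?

426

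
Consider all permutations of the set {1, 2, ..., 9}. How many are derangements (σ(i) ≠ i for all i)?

133496

The number of derangements of 9 is !9 = Σ_{k=0}^{9} (-1)^k·9!/k!
= 9! - 9!/1! + 9!/2! - 9!/3! + 9!/4! - 9!/5! + 9!/6! - 9!/7! + 9!/8! - 9!/9!
= 362880 - 362880 + 181440 - 60480 + 15120 - 3024 + 504 - 72 + 9 - 1
= 133496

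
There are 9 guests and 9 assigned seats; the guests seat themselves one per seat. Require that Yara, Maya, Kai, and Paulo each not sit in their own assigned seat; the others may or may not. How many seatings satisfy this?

229080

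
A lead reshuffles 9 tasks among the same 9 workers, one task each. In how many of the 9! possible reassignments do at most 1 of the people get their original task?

266993

Sum C(9,i)·!(9-i) for i = 0..1:
  i=0: C(9,0)·!9 = 1·133496 = 133496
  i=1: C(9,1)·!8 = 9·14833 = 133497
Total = 266993.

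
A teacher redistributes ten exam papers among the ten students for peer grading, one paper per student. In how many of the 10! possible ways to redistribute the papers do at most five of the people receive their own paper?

3626624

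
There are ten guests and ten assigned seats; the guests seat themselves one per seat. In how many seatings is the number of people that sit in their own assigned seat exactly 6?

1890

Choose which 6 of the 10 are fixed: C(10,6) = 210.
The other 4 form a derangement: !4 = 9.
Total: 210 × 9 = 1890.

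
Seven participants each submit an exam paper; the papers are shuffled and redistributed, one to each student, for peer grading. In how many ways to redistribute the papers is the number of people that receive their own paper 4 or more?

92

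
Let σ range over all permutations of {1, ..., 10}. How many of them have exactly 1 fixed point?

Choose which one of the 10 is fixed: C(10,1) = 10.
The other 9 form a derangement: !9 = 133496.
Total: 10 × 133496 = 1334960.

1334960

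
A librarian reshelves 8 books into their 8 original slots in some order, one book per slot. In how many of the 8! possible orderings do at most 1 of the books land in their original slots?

29665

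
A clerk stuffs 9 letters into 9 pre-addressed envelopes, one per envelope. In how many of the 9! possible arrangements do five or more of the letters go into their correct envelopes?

Sum C(9,i)·!(9-i) for i = 5..9:
  i=5: C(9,5)·!4 = 126·9 = 1134
  i=6: C(9,6)·!3 = 84·2 = 168
  i=7: C(9,7)·!2 = 36·1 = 36
  i=8: C(9,8)·!1 = 9·0 = 0
  i=9: C(9,9)·!0 = 1·1 = 1
Total = 1339.

1339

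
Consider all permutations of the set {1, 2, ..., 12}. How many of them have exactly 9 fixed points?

440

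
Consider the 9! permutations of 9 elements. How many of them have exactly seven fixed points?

36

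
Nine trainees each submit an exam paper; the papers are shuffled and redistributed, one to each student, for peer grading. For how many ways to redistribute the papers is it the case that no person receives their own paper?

133496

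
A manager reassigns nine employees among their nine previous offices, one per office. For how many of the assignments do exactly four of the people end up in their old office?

Choose which 4 of the 9 are fixed: C(9,4) = 126.
The other 5 form a derangement: !5 = 44.
Total: 126 × 44 = 5544.

5544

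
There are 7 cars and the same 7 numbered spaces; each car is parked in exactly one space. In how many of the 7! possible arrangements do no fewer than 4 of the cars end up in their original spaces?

92

# with exactly i fixed is C(7,i)·!(7-i); sum over i=4..7:
  i=4: C(7,4)·!3 = 35·2 = 70
  i=5: C(7,5)·!2 = 21·1 = 21
  i=6: C(7,6)·!1 = 7·0 = 0
  i=7: C(7,7)·!0 = 1·1 = 1
Total = 92.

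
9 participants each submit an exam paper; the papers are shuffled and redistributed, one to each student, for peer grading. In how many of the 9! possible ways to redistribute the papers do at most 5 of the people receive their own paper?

362675

Sum C(9,i)·!(9-i) for i = 0..5:
  i=0: C(9,0)·!9 = 1·133496 = 133496
  i=1: C(9,1)·!8 = 9·14833 = 133497
  i=2: C(9,2)·!7 = 36·1854 = 66744
  i=3: C(9,3)·!6 = 84·265 = 22260
  i=4: C(9,4)·!5 = 126·44 = 5544
  i=5: C(9,5)·!4 = 126·9 = 1134
Total = 362675.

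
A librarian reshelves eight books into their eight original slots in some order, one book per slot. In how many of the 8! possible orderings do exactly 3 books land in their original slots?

2464

Choose which 3 of the 8 are fixed: C(8,3) = 56.
The remaining 5 must be deranged: !5 = 44.
Total: 56 × 44 = 2464.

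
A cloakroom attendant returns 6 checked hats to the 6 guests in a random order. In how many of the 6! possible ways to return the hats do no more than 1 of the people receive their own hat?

# with exactly i fixed is C(6,i)·!(6-i); sum over i=0..1:
  i=0: C(6,0)·!6 = 1·265 = 265
  i=1: C(6,1)·!5 = 6·44 = 264
Total = 529.

529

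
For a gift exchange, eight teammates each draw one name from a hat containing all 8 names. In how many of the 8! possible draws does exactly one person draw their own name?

Choose which one of the 8 is fixed: C(8,1) = 8.
The remaining 7 must be deranged: !7 = 1854.
Total: 8 × 1854 = 14832.

14832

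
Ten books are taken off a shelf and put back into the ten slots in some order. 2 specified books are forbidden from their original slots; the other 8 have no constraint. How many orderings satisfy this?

2943360

Inclusion-exclusion on the 2 forbidden self-matches:
Σ_{j=0}^{2} (-1)^j C(2,j)(10-j)!
= C(2,0)·10! - C(2,1)·9! + C(2,2)·8!
= 3628800 - 725760 + 40320
= 2943360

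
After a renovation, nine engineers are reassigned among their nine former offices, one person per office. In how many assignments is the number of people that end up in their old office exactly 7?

36

Choose which 7 of the 9 are fixed: C(9,7) = 36.
The other 2 form a derangement: !2 = 1.
Total: 36 × 1 = 36.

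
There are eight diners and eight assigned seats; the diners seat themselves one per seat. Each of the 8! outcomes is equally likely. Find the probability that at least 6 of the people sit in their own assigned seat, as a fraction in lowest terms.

Favorable outcomes: Σ_{i≥6} C(8,i)·!(8-i) = 28·1 + 8·0 + 1·1 = 29.
Total outcomes: 8! = 40320.
Probability = 29/40320 = 29/40320.

29/40320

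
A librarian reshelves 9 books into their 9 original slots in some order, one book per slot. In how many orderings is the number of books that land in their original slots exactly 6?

168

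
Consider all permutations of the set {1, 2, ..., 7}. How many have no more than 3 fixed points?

4948

Sum C(7,i)·!(7-i) for i = 0..3:
  i=0: C(7,0)·!7 = 1·1854 = 1854
  i=1: C(7,1)·!6 = 7·265 = 1855
  i=2: C(7,2)·!5 = 21·44 = 924
  i=3: C(7,3)·!4 = 35·9 = 315
Total = 4948.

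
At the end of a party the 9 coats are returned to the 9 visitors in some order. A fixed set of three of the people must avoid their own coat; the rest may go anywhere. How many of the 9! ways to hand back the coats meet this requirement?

256320

Inclusion-exclusion on the 3 forbidden self-matches:
Σ_{j=0}^{3} (-1)^j C(3,j)(9-j)!
= C(3,0)·9! - C(3,1)·8! + C(3,2)·7! - C(3,3)·6!
= 362880 - 120960 + 15120 - 720
= 256320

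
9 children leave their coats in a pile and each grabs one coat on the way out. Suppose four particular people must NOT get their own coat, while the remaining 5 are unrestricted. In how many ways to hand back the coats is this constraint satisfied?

229080

Inclusion-exclusion on the 4 forbidden self-matches:
Σ_{j=0}^{4} (-1)^j C(4,j)(9-j)!
= C(4,0)·9! - C(4,1)·8! + C(4,2)·7! - C(4,3)·6! + C(4,4)·5!
= 362880 - 161280 + 30240 - 2880 + 120
= 229080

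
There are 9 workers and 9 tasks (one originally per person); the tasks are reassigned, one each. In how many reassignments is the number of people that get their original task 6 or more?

# with exactly i fixed is C(9,i)·!(9-i); sum over i=6..9:
  i=6: C(9,6)·!3 = 84·2 = 168
  i=7: C(9,7)·!2 = 36·1 = 36
  i=8: C(9,8)·!1 = 9·0 = 0
  i=9: C(9,9)·!0 = 1·1 = 1
Total = 205.

205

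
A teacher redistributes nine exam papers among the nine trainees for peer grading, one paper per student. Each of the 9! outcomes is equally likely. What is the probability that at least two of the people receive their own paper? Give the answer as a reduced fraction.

95887/362880

Favorable outcomes: Σ_{i≥2} C(9,i)·!(9-i) = 36·1854 + 84·265 + 126·44 + 126·9 + 84·2 + 36·1 + 9·0 + 1·1 = 95887.
Total outcomes: 9! = 362880.
Probability = 95887/362880 = 95887/362880.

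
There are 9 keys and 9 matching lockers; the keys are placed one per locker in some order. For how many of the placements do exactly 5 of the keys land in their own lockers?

Pick the 5 fixed positions: C(9,5) = 126 ways.
The other 4 form a derangement: !4 = 9.
Total: 126 × 9 = 1134.

1134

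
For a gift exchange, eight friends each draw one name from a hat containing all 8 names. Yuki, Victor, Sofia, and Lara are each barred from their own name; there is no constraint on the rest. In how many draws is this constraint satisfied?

24024

Inclusion-exclusion on the 4 forbidden self-matches:
Σ_{j=0}^{4} (-1)^j C(4,j)(8-j)!
= C(4,0)·8! - C(4,1)·7! + C(4,2)·6! - C(4,3)·5! + C(4,4)·4!
= 40320 - 20160 + 4320 - 480 + 24
= 24024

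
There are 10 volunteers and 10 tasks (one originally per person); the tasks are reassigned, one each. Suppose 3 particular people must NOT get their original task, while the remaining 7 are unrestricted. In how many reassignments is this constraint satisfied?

2656080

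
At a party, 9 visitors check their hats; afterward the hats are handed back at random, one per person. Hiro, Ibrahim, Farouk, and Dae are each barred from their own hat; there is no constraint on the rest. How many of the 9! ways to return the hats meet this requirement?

Inclusion-exclusion on the 4 forbidden self-matches:
Σ_{j=0}^{4} (-1)^j C(4,j)(9-j)!
= C(4,0)·9! - C(4,1)·8! + C(4,2)·7! - C(4,3)·6! + C(4,4)·5!
= 362880 - 161280 + 30240 - 2880 + 120
= 229080

229080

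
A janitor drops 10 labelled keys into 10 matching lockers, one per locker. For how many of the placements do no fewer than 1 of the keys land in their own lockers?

2293839

# with exactly i fixed is C(10,i)·!(10-i); sum over i=1..10:
  i=1: C(10,1)·!9 = 10·133496 = 1334960
  i=2: C(10,2)·!8 = 45·14833 = 667485
  i=3: C(10,3)·!7 = 120·1854 = 222480
  i=4: C(10,4)·!6 = 210·265 = 55650
  i=5: C(10,5)·!5 = 252·44 = 11088
  i=6: C(10,6)·!4 = 210·9 = 1890
  i=7: C(10,7)·!3 = 120·2 = 240
  i=8: C(10,8)·!2 = 45·1 = 45
  i=9: C(10,9)·!1 = 10·0 = 0
  i=10: C(10,10)·!0 = 1·1 = 1
Total = 2293839.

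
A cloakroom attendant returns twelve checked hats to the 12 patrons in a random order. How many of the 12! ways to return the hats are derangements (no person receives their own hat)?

Recurrence: !12 = 12·!11 + (-1)^12.
!12 = 12·14684570 + 1 = 176214841

176214841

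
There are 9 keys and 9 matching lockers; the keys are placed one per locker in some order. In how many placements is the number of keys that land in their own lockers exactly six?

168

Pick the 6 fixed positions: C(9,6) = 84 ways.
The remaining 3 must be deranged: !3 = 2.
Total: 84 × 2 = 168.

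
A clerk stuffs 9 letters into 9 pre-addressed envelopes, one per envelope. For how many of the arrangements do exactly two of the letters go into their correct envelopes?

Choose which 2 of the 9 are fixed: C(9,2) = 36.
The other 7 form a derangement: !7 = 1854.
Total: 36 × 1854 = 66744.

66744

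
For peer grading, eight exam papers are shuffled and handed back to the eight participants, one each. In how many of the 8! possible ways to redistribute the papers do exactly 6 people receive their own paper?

Choose which 6 of the 8 are fixed: C(8,6) = 28.
The other 2 form a derangement: !2 = 1.
Total: 28 × 1 = 28.

28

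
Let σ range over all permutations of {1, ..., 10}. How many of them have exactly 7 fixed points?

240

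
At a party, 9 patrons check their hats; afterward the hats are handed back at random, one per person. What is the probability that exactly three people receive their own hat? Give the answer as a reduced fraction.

53/864

Favorable outcomes: C(9,3)·!6 = 84·265 = 22260.
Total outcomes: 9! = 362880.
Probability = 22260/362880 = 53/864.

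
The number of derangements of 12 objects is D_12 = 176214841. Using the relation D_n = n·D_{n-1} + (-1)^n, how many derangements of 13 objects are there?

2290792932

D_13 = 13·176214841 - 1 = 2290792932.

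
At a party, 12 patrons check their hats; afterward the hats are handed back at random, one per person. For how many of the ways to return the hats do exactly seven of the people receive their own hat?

34848

Choose which 7 of the 12 are fixed: C(12,7) = 792.
The other 5 form a derangement: !5 = 44.
Total: 792 × 44 = 34848.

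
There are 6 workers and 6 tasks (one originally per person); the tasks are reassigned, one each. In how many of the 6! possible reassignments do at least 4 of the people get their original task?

Sum C(6,i)·!(6-i) for i = 4..6:
  i=4: C(6,4)·!2 = 15·1 = 15
  i=5: C(6,5)·!1 = 6·0 = 0
  i=6: C(6,6)·!0 = 1·1 = 1
Total = 16.

16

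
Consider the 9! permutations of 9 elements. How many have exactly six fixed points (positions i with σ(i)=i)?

Pick the 6 fixed positions: C(9,6) = 84 ways.
The remaining 3 must be deranged: !3 = 2.
Total: 84 × 2 = 168.

168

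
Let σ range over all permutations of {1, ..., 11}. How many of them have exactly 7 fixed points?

2970

Choose which 7 of the 11 are fixed: C(11,7) = 330.
The other 4 form a derangement: !4 = 9.
Total: 330 × 9 = 2970.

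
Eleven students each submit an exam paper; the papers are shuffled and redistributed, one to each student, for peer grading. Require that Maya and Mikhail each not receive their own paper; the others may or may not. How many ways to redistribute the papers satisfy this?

33022080

Let A_j be the event that the j-th constrained one is fixed. By inclusion-exclusion over the 2 events:
Σ_{j=0}^{2} (-1)^j C(2,j)(11-j)!
= C(2,0)·11! - C(2,1)·10! + C(2,2)·9!
= 39916800 - 7257600 + 362880
= 33022080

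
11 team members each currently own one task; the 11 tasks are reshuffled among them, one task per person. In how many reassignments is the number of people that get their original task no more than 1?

29369141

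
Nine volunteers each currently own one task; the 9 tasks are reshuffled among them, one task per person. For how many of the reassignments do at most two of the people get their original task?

# with exactly i fixed is C(9,i)·!(9-i); sum over i=0..2:
  i=0: C(9,0)·!9 = 1·133496 = 133496
  i=1: C(9,1)·!8 = 9·14833 = 133497
  i=2: C(9,2)·!7 = 36·1854 = 66744
Total = 333737.

333737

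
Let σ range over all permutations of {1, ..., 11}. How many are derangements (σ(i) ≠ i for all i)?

The subfactorial !11 = [11!/e] (nearest integer).
11! = 39916800, and 39916800/e ≈ 14684570.08, so !11 = 14684570.

14684570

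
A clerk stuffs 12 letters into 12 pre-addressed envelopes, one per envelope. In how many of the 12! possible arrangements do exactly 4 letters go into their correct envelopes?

7342335

Choose which 4 of the 12 are fixed: C(12,4) = 495.
The remaining 8 must be deranged: !8 = 14833.
Total: 495 × 14833 = 7342335.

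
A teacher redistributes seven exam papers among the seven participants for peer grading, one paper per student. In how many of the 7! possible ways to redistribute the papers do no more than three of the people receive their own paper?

# with exactly i fixed is C(7,i)·!(7-i); sum over i=0..3:
  i=0: C(7,0)·!7 = 1·1854 = 1854
  i=1: C(7,1)·!6 = 7·265 = 1855
  i=2: C(7,2)·!5 = 21·44 = 924
  i=3: C(7,3)·!4 = 35·9 = 315
Total = 4948.

4948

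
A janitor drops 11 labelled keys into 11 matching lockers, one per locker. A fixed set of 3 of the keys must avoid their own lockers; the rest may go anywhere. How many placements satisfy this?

Let A_j be the event that the j-th constrained one is fixed. By inclusion-exclusion over the 3 events:
Σ_{j=0}^{3} (-1)^j C(3,j)(11-j)!
= C(3,0)·11! - C(3,1)·10! + C(3,2)·9! - C(3,3)·8!
= 39916800 - 10886400 + 1088640 - 40320
= 30078720

30078720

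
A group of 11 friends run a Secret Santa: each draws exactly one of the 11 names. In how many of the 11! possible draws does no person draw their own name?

14684570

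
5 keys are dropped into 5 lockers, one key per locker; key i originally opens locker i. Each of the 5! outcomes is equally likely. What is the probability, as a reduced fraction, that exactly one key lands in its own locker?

Favorable outcomes: C(5,1)·!4 = 5·9 = 45.
Total outcomes: 5! = 120.
Probability = 45/120 = 3/8.

3/8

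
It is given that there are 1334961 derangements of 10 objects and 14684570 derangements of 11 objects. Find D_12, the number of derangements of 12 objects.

D_12 = (12-1)·(D_11 + D_10) = 11·(14684570 + 1334961) = 11·16019531 = 176214841.

176214841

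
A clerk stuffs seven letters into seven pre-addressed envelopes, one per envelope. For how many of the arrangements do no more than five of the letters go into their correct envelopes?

# with exactly i fixed is C(7,i)·!(7-i); sum over i=0..5:
  i=0: C(7,0)·!7 = 1·1854 = 1854
  i=1: C(7,1)·!6 = 7·265 = 1855
  i=2: C(7,2)·!5 = 21·44 = 924
  i=3: C(7,3)·!4 = 35·9 = 315
  i=4: C(7,4)·!3 = 35·2 = 70
  i=5: C(7,5)·!2 = 21·1 = 21
Total = 5039.

5039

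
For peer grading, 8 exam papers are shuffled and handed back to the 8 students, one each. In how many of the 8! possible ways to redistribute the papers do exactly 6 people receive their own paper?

Choose which 6 of the 8 are fixed: C(8,6) = 28.
The remaining 2 must be deranged: !2 = 1.
Total: 28 × 1 = 28.

28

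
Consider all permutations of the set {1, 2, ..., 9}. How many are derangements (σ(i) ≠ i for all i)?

!9 is the nearest integer to 9!/e.
9! = 362880, and 362880/e ≈ 133496.09, so !9 = 133496.

133496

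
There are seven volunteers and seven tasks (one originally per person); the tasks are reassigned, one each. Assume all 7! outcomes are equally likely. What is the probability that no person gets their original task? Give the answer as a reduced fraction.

Favorable outcomes: !7 = 1854.
Total outcomes: 7! = 5040.
Probability = 1854/5040 = 103/280.

103/280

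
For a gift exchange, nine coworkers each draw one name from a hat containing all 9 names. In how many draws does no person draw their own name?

133496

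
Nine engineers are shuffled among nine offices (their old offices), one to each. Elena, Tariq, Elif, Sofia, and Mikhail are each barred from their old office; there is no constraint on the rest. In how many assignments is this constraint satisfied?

Let A_j be the event that the j-th constrained one is fixed. By inclusion-exclusion over the 5 events:
Σ_{j=0}^{5} (-1)^j C(5,j)(9-j)!
= C(5,0)·9! - C(5,1)·8! + C(5,2)·7! - C(5,3)·6! + C(5,4)·5! - C(5,5)·4!
= 362880 - 201600 + 50400 - 7200 + 600 - 24
= 205056

205056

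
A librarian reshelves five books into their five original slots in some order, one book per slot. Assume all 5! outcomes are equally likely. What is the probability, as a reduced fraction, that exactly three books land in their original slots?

1/12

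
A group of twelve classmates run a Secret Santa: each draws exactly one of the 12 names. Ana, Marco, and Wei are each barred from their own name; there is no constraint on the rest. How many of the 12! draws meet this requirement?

Let A_j be the event that the j-th constrained one is fixed. By inclusion-exclusion over the 3 events:
Σ_{j=0}^{3} (-1)^j C(3,j)(12-j)!
= C(3,0)·12! - C(3,1)·11! + C(3,2)·10! - C(3,3)·9!
= 479001600 - 119750400 + 10886400 - 362880
= 369774720

369774720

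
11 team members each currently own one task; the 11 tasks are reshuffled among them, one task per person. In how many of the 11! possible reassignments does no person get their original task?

14684570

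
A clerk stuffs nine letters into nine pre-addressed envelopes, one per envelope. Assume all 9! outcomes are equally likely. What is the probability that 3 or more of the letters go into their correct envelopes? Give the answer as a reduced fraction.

Favorable outcomes: Σ_{i≥3} C(9,i)·!(9-i) = 84·265 + 126·44 + 126·9 + 84·2 + 36·1 + 9·0 + 1·1 = 29143.
Total outcomes: 9! = 362880.
Probability = 29143/362880 = 29143/362880.

29143/362880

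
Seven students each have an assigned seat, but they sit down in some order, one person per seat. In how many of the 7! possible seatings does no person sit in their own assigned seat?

1854

The subfactorial !7 = [7!/e] (nearest integer).
7! = 5040, and 5040/e ≈ 1854.11, so !7 = 1854.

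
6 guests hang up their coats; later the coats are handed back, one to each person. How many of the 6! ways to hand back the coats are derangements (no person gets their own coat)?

265

The number of derangements of 6 is !6 = Σ_{k=0}^{6} (-1)^k·6!/k!
= 6! - 6!/1! + 6!/2! - 6!/3! + 6!/4! - 6!/5! + 6!/6!
= 720 - 720 + 360 - 120 + 30 - 6 + 1
= 265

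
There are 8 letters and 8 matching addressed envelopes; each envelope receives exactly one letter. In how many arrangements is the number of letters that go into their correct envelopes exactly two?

7420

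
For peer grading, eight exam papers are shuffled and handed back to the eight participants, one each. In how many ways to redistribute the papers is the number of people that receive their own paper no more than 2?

# with exactly i fixed is C(8,i)·!(8-i); sum over i=0..2:
  i=0: C(8,0)·!8 = 1·14833 = 14833
  i=1: C(8,1)·!7 = 8·1854 = 14832
  i=2: C(8,2)·!6 = 28·265 = 7420
Total = 37085.

37085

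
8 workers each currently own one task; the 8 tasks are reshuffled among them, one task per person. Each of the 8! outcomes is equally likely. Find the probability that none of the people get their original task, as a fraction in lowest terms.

2119/5760

Favorable outcomes: !8 = 14833.
Total outcomes: 8! = 40320.
Probability = 14833/40320 = 2119/5760.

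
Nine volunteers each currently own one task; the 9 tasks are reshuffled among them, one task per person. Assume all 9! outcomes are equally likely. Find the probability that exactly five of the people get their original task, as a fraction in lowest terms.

1/320

Favorable outcomes: C(9,5)·!4 = 126·9 = 1134.
Total outcomes: 9! = 362880.
Probability = 1134/362880 = 1/320.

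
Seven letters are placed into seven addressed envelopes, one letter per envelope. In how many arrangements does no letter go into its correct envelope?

1854

The subfactorial !7 = [7!/e] (nearest integer).
7! = 5040, and 5040/e ≈ 1854.11, so !7 = 1854.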